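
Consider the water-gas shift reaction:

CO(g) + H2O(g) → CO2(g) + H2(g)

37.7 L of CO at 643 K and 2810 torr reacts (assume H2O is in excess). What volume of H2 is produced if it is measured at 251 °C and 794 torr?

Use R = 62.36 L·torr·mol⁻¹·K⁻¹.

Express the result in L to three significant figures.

n(CO) = PV/RT = (2810 × 37.7) / (62.36 × 643) = 2.642 mol
n(H2) = (1/1) × 2.642 = 2.642 mol
V = nRT/P = 2.642 × 62.36 × 524.15 / 794 = 108.8 L

109 L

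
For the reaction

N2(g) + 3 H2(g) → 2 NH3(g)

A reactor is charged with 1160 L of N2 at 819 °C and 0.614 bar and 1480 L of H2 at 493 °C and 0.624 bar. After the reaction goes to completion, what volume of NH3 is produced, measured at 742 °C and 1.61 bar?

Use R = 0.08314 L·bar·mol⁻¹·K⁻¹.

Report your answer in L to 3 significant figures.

n(N2) = PV/RT = (0.614 × 1160) / (0.08314 × 1092.15) = 7.844 mol
n(H2) = PV/RT = (0.624 × 1480) / (0.08314 × 766.15) = 14.50 mol
For 7.844 mol N2, stoichiometry requires (3/1) × 7.844 = 23.53 mol H2; 14.50 mol is available, so H2 is limiting.
n(NH3) = (2/3) × 14.50 = 9.667 mol
V(NH3) = nRT/P = 9.667 × 0.08314 × 1015.15 / 1.61 = 506.8 L

507 L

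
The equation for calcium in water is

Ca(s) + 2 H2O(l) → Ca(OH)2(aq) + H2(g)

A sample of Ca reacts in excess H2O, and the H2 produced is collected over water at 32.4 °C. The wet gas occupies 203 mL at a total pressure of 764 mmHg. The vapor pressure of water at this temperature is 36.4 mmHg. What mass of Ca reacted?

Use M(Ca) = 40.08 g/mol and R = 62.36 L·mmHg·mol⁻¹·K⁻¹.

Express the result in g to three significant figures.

P(H2) = 764 − 36.4 = 727.6 mmHg
n(H2) = PV/RT = (727.6 × 0.2030) / (62.36 × 305.55) = 0.007752 mol
n(Ca) = (1/1) × 0.007752 = 0.007752 mol
m(Ca) = 0.007752 × 40.08 = 0.3107 g

0.311 g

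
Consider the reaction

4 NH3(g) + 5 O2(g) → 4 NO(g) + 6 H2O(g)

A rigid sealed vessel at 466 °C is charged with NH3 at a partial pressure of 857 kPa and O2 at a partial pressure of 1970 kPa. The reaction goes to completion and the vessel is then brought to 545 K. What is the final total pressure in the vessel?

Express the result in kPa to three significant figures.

With V and T fixed, P_i ∝ n_i, so the mole ratios apply directly to partial pressures at 466 °C.
P(O2) required for 857 kPa of NH3 = (5/4) × 857 = 1071 kPa; available 1970 kPa, so NH3 is limiting.
P(O2) remaining = 1970 − (5/4) × 857 = 898.8 kPa
P(gaseous products) = (4+6)/4 × 857 = 2142 kPa
P_total at 466 °C = 898.8 + 2142 = 3041 kPa
Scaling to 545 K: P = 3041 × 545/739.15 = 2242 kPa

2240 kPa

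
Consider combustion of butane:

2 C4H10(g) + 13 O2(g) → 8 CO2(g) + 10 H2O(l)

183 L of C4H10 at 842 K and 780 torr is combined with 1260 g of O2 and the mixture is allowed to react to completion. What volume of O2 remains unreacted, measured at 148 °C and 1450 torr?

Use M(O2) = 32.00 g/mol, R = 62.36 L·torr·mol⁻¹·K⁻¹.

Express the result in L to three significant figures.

393 L

n(C4H10) = PV/RT = (780 × 183) / (62.36 × 842) = 2.718 mol
n(O2) = 1260 / 32.00 = 39.38 mol
For 2.718 mol C4H10, stoichiometry requires (13/2) × 2.718 = 17.67 mol O2; 39.38 mol is available, so C4H10 is limiting.
n(O2) consumed = (13/2) × 2.718 = 17.67 mol; remaining = 39.38 − 17.67 = 21.71 mol
V(O2) = nRT/P = 21.71 × 62.36 × 421.15 / 1450 = 393.2 L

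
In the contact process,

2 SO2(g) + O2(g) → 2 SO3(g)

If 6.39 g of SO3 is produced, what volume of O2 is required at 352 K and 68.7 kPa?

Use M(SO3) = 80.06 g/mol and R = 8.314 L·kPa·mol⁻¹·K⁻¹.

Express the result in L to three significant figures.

n(SO3) = 6.390 / 80.06 = 0.07982 mol
n(O2) = (1/2) × 0.07982 = 0.03991 mol
V = nRT/P = 0.03991 × 8.314 × 352 / 68.7 = 1.700 L

1.70 L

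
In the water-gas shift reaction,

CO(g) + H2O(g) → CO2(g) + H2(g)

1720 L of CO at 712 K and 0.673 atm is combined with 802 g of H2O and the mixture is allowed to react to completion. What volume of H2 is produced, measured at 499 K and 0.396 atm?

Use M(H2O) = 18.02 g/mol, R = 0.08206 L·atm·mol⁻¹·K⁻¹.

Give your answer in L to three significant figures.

n(CO) = PV/RT = (0.673 × 1720) / (0.08206 × 712) = 19.81 mol
n(H2O) = 802 / 18.02 = 44.51 mol
For 19.81 mol CO, stoichiometry requires (1/1) × 19.81 = 19.81 mol H2O; 44.51 mol is available, so CO is limiting.
n(H2) = (1/1) × 19.81 = 19.81 mol
V(H2) = nRT/P = 19.81 × 0.08206 × 499 / 0.396 = 2048 L

2050 L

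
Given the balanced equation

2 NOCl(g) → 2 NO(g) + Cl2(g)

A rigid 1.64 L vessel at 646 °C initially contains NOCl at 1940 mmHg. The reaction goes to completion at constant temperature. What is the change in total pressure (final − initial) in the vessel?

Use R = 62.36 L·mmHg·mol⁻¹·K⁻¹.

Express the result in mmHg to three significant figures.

Since T and V are fixed, P_final/P_initial = n_final/n_initial = 3/2.
P_final = (3/2) × 1940 = 2910 mmHg; ΔP = 2910 − 1940 = 970.0 mmHg

970 mmHg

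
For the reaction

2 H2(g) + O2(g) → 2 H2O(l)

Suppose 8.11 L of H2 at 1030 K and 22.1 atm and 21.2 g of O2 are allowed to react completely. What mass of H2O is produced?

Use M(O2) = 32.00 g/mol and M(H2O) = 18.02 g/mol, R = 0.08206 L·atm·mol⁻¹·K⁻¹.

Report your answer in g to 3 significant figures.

23.9 g

n(H2) = PV/RT = (22.1 × 8.11) / (0.08206 × 1030) = 2.121 mol
n(O2) = 21.2 / 32.00 = 0.6625 mol
For 2.121 mol H2, stoichiometry requires (1/2) × 2.121 = 1.060 mol O2; 0.6625 mol is available, so O2 is limiting.
n(H2O) = (2/1) × 0.6625 = 1.325 mol
m(H2O) = 1.325 × 18.02 = 23.88 g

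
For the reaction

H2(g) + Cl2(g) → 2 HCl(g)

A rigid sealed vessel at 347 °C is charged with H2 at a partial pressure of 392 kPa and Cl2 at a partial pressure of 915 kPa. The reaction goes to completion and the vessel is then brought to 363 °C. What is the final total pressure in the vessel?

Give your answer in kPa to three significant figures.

1340 kPa

Because the vessel is rigid and T is held at 347 °C, work the stoichiometry in partial pressures (P_i = n_iRT/V).
P(Cl2) required for 392 kPa of H2 = (1/1) × 392 = 392.0 kPa; available 915 kPa, so H2 is limiting.
P(Cl2) remaining = 915 − (1/1) × 392 = 523.0 kPa
P(gaseous products) = (2)/1 × 392 = 784.0 kPa
P_total at 347 °C = 523.0 + 784.0 = 1307 kPa
Scaling to 363 °C: P = 1307 × 636.15/620.15 = 1341 kPa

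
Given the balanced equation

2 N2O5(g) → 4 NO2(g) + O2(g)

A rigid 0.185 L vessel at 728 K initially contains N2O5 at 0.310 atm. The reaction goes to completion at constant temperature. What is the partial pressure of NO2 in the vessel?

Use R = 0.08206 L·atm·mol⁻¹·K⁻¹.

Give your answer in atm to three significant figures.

n(N2O5)₀ = PV/RT = (0.310 × 0.185) / (0.08206 × 728) = 0.0009600 mol
n(NO2) = (4/2) × 0.0009600 = 0.001920 mol
P(NO2) = nRT/V = 0.001920 × 0.08206 × 728 / 0.185 = 0.6200 atm

0.620 atm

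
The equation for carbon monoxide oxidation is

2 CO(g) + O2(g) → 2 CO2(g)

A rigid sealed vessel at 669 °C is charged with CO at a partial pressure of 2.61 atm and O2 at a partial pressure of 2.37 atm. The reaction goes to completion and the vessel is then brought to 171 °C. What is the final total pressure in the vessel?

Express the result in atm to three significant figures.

1.73 atm

Because the vessel is rigid and T is held at 669 °C, work the stoichiometry in partial pressures (P_i = n_iRT/V).
P(O2) required for 2.61 atm of CO = (1/2) × 2.61 = 1.305 atm; available 2.37 atm, so CO is limiting.
P(O2) remaining = 2.37 − (1/2) × 2.61 = 1.065 atm
P(gaseous products) = (2)/2 × 2.61 = 2.610 atm
P_total at 669 °C = 1.065 + 2.610 = 3.675 atm
Scaling to 171 °C: P = 3.675 × 444.15/942.15 = 1.732 atm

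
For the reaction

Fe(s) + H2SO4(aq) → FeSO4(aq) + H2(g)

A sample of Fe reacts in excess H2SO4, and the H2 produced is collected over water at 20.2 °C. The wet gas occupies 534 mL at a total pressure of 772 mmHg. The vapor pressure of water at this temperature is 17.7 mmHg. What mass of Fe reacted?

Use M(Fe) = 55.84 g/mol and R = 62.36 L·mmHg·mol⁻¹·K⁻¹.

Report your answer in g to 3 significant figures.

P(H2) = 772 − 17.7 = 754.3 mmHg
n(H2) = PV/RT = (754.3 × 0.5340) / (62.36 × 293.35) = 0.02202 mol
n(Fe) = (1/1) × 0.02202 = 0.02202 mol
m(Fe) = 0.02202 × 55.84 = 1.230 g

1.23 g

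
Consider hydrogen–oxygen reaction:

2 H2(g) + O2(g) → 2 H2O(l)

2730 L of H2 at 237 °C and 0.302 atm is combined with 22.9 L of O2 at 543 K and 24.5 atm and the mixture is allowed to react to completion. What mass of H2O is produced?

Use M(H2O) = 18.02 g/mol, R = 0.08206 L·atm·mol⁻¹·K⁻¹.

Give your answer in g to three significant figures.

355 g

n(H2) = PV/RT = (0.302 × 2730) / (0.08206 × 510.15) = 19.69 mol
n(O2) = PV/RT = (24.5 × 22.9) / (0.08206 × 543) = 12.59 mol
For 19.69 mol H2, stoichiometry requires (1/2) × 19.69 = 9.845 mol O2; 12.59 mol is available, so H2 is limiting.
n(H2O) = (2/2) × 19.69 = 19.69 mol
m(H2O) = 19.69 × 18.02 = 354.8 g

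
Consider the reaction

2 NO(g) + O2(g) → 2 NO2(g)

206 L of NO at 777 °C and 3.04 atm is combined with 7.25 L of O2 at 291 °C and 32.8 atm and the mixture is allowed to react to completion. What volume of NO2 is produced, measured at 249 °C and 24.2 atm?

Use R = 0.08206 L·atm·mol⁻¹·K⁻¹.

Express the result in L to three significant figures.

n(NO) = PV/RT = (3.04 × 206) / (0.08206 × 1050.15) = 7.267 mol
n(O2) = PV/RT = (32.8 × 7.25) / (0.08206 × 564.15) = 5.137 mol
For 7.267 mol NO, stoichiometry requires (1/2) × 7.267 = 3.634 mol O2; 5.137 mol is available, so NO is limiting.
n(NO2) = (2/2) × 7.267 = 7.267 mol
V(NO2) = nRT/P = 7.267 × 0.08206 × 522.15 / 24.2 = 12.87 L

12.9 L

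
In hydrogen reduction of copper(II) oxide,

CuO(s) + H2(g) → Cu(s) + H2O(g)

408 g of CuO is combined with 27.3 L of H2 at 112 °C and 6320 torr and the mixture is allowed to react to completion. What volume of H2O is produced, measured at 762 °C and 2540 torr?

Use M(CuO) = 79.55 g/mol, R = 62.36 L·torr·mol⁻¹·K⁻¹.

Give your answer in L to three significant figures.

n(CuO) = 408 / 79.55 = 5.129 mol
n(H2) = PV/RT = (6320 × 27.3) / (62.36 × 385.15) = 7.184 mol
For 5.129 mol CuO, stoichiometry requires (1/1) × 5.129 = 5.129 mol H2; 7.184 mol is available, so CuO is limiting.
n(H2O) = (1/1) × 5.129 = 5.129 mol
V(H2O) = nRT/P = 5.129 × 62.36 × 1035.15 / 2540 = 130.3 L

130 L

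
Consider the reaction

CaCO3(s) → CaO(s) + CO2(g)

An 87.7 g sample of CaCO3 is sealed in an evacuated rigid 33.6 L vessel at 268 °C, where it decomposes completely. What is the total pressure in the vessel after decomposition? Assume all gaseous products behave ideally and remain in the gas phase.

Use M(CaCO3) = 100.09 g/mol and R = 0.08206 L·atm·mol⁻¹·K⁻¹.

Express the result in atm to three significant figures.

n(CaCO3) = 87.7 / 100.09 = 0.8762 mol
n(gas produced) = (1/1) × 0.8762 = 0.8762 mol
P = nRT/V = 0.8762 × 0.08206 × 541.15 / 33.6 = 1.158 atm

1.16 atm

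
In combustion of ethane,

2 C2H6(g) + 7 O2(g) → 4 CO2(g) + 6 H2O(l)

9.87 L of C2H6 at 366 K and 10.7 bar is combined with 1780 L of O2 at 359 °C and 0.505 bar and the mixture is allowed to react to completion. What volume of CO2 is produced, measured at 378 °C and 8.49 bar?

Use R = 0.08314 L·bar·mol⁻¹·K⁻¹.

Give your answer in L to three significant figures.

44.3 L

n(C2H6) = PV/RT = (10.7 × 9.87) / (0.08314 × 366) = 3.471 mol
n(O2) = PV/RT = (0.505 × 1780) / (0.08314 × 632.15) = 17.10 mol
For 3.471 mol C2H6, stoichiometry requires (7/2) × 3.471 = 12.15 mol O2; 17.10 mol is available, so C2H6 is limiting.
n(CO2) = (4/2) × 3.471 = 6.942 mol
V(CO2) = nRT/P = 6.942 × 0.08314 × 651.15 / 8.49 = 44.27 L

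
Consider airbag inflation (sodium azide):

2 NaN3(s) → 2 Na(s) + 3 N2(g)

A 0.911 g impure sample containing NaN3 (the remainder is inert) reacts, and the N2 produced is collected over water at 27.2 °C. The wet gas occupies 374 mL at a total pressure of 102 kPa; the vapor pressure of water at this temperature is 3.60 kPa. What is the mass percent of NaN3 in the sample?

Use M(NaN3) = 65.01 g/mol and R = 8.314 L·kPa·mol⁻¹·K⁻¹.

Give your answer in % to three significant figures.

P(N2) = 102 − 3.60 = 98.40 kPa
n(N2) = PV/RT = (98.40 × 0.3740) / (8.314 × 300.35) = 0.01474 mol
n(NaN3) = (2/3) × 0.01474 = 0.009827 mol
m(NaN3) = 0.009827 × 65.01 = 0.6389 g
%NaN3 = 0.6389 / 0.911 × 100 = 70.13%

70.1 %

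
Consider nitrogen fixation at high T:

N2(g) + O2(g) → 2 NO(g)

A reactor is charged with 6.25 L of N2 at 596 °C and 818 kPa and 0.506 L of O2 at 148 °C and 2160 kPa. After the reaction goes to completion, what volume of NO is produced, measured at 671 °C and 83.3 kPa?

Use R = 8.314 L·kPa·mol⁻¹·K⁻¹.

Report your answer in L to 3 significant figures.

n(N2) = PV/RT = (818 × 6.25) / (8.314 × 869.15) = 0.7075 mol
n(O2) = PV/RT = (2160 × 0.506) / (8.314 × 421.15) = 0.3121 mol
For 0.7075 mol N2, stoichiometry requires (1/1) × 0.7075 = 0.7075 mol O2; 0.3121 mol is available, so O2 is limiting.
n(NO) = (2/1) × 0.3121 = 0.6242 mol
V(NO) = nRT/P = 0.6242 × 8.314 × 944.15 / 83.3 = 58.82 L

58.8 L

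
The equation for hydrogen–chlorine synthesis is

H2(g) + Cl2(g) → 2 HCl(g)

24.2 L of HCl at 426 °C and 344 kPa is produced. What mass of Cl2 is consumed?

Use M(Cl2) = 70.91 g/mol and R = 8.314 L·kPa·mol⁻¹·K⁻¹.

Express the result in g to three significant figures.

n(HCl) = PV/RT = (344 × 24.2) / (8.314 × 699.15) = 1.432 mol
n(Cl2) = (1/2) × 1.432 = 0.7160 mol
m(Cl2) = 0.7160 × 70.91 = 50.77 g

50.8 g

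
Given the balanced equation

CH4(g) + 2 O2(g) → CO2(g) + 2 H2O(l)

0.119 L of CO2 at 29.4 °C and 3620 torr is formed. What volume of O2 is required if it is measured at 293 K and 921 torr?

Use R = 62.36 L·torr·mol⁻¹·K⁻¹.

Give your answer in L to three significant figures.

n(CO2) = PV/RT = (3620 × 0.119) / (62.36 × 302.55) = 0.02283 mol
n(O2) = (2/1) × 0.02283 = 0.04566 mol
V = nRT/P = 0.04566 × 62.36 × 293 / 921 = 0.9058 L

0.906 L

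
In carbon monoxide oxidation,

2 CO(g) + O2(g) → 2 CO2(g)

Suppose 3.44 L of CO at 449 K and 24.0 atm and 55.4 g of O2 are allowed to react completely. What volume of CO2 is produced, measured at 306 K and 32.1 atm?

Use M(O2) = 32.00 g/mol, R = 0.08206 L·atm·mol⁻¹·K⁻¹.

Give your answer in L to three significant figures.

1.75 L

n(CO) = PV/RT = (24.0 × 3.44) / (0.08206 × 449) = 2.241 mol
n(O2) = 55.4 / 32.00 = 1.731 mol
For 2.241 mol CO, stoichiometry requires (1/2) × 2.241 = 1.121 mol O2; 1.731 mol is available, so CO is limiting.
n(CO2) = (2/2) × 2.241 = 2.241 mol
V(CO2) = nRT/P = 2.241 × 0.08206 × 306 / 32.1 = 1.753 L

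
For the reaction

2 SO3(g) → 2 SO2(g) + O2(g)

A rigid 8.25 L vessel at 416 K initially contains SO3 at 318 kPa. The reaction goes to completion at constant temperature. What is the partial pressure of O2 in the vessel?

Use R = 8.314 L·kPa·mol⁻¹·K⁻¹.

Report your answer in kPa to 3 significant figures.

n(SO3)₀ = PV/RT = (318 × 8.25) / (8.314 × 416) = 0.7585 mol
n(O2) = (1/2) × 0.7585 = 0.3792 mol
P(O2) = nRT/V = 0.3792 × 8.314 × 416 / 8.25 = 159.0 kPa

159 kPa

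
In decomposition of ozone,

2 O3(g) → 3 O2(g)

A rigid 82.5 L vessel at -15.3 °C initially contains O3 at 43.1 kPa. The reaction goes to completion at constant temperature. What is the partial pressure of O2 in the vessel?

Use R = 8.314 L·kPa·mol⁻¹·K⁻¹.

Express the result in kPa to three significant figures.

n(O3)₀ = PV/RT = (43.1 × 82.5) / (8.314 × 257.85) = 1.659 mol
n(O2) = (3/2) × 1.659 = 2.489 mol
P(O2) = nRT/V = 2.489 × 8.314 × 257.85 / 82.5 = 64.68 kPa

64.7 kPa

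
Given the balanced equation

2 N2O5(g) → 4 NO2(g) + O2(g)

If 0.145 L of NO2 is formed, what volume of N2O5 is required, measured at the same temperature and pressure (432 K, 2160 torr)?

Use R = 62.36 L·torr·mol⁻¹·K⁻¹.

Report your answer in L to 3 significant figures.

At constant T and P, gas volumes are in the mole ratio: V(N2O5) = (2/4) × 0.145 = 0.07250 L

0.0725 L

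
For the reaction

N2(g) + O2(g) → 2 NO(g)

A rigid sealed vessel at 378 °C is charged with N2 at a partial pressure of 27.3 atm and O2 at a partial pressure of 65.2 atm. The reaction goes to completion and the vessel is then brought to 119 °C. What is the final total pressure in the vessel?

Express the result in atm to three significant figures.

55.7 atm

At constant V, partial pressures at 378 °C are proportional to moles, so apply stoichiometry directly to pressures.
P(O2) required for 27.3 atm of N2 = (1/1) × 27.3 = 27.30 atm; available 65.2 atm, so N2 is limiting.
P(O2) remaining = 65.2 − (1/1) × 27.3 = 37.90 atm
P(gaseous products) = (2)/1 × 27.3 = 54.60 atm
P_total at 378 °C = 37.90 + 54.60 = 92.50 atm
Scaling to 119 °C: P = 92.50 × 392.15/651.15 = 55.71 atm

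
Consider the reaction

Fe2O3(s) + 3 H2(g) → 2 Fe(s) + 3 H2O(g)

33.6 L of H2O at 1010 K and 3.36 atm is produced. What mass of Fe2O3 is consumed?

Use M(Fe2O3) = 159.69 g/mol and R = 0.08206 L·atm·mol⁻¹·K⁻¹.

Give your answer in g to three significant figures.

n(H2O) = PV/RT = (3.36 × 33.6) / (0.08206 × 1010) = 1.362 mol
n(Fe2O3) = (1/3) × 1.362 = 0.4540 mol
m(Fe2O3) = 0.4540 × 159.69 = 72.50 g

72.5 g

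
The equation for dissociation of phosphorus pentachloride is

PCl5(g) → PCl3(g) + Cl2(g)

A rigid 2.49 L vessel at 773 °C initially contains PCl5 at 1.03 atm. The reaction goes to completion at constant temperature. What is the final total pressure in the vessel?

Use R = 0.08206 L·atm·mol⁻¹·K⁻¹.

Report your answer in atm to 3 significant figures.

2.06 atm

Since T and V are fixed, P_final/P_initial = n_final/n_initial = 2/1.
P_final = (2/1) × 1.03 = 2.060 atm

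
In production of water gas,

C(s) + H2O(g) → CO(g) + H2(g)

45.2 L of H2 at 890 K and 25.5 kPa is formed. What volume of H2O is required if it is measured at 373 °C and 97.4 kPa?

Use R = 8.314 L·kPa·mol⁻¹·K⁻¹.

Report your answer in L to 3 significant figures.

n(H2) = PV/RT = (25.5 × 45.2) / (8.314 × 890) = 0.1558 mol
n(H2O) = (1/1) × 0.1558 = 0.1558 mol
V = nRT/P = 0.1558 × 8.314 × 646.15 / 97.4 = 8.593 L

8.59 L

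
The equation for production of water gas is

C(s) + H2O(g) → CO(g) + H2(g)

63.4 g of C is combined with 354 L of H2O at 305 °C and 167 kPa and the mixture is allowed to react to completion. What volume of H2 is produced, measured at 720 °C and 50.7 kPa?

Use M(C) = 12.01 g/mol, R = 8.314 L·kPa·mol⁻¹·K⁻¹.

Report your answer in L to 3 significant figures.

860 L

n(C) = 63.4 / 12.01 = 5.279 mol
n(H2O) = PV/RT = (167 × 354) / (8.314 × 578.15) = 12.30 mol
For 5.279 mol C, stoichiometry requires (1/1) × 5.279 = 5.279 mol H2O; 12.30 mol is available, so C is limiting.
n(H2) = (1/1) × 5.279 = 5.279 mol
V(H2) = nRT/P = 5.279 × 8.314 × 993.15 / 50.7 = 859.7 L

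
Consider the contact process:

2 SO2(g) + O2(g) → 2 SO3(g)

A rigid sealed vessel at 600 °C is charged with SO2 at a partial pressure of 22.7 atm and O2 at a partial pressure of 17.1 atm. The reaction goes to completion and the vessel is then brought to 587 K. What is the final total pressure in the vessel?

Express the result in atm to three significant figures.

19.1 atm

At constant V, partial pressures at 600 °C are proportional to moles, so apply stoichiometry directly to pressures.
P(O2) required for 22.7 atm of SO2 = (1/2) × 22.7 = 11.35 atm; available 17.1 atm, so SO2 is limiting.
P(O2) remaining = 17.1 − (1/2) × 22.7 = 5.750 atm
P(gaseous products) = (2)/2 × 22.7 = 22.70 atm
P_total at 600 °C = 5.750 + 22.70 = 28.45 atm
Scaling to 587 K: P = 28.45 × 587/873.15 = 19.13 atm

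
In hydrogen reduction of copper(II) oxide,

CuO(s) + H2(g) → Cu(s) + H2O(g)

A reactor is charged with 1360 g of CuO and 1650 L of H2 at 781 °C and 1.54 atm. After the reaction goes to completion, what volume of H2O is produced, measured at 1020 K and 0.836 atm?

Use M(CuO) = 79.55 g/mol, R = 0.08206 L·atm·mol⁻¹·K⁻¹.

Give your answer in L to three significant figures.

n(CuO) = 1360 / 79.55 = 17.10 mol
n(H2) = PV/RT = (1.54 × 1650) / (0.08206 × 1054.15) = 29.37 mol
For 17.10 mol CuO, stoichiometry requires (1/1) × 17.10 = 17.10 mol H2; 29.37 mol is available, so CuO is limiting.
n(H2O) = (1/1) × 17.10 = 17.10 mol
V(H2O) = nRT/P = 17.10 × 0.08206 × 1020 / 0.836 = 1712 L

1710 L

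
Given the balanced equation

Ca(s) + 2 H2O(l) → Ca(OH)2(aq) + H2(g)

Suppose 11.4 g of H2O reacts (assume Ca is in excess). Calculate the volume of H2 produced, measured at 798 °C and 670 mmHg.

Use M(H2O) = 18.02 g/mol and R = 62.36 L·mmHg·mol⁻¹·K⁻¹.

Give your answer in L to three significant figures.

31.5 L

n(H2O) = 11.40 / 18.02 = 0.6326 mol
n(H2) = (1/2) × 0.6326 = 0.3163 mol
V = nRT/P = 0.3163 × 62.36 × 1071.15 / 670 = 31.53 L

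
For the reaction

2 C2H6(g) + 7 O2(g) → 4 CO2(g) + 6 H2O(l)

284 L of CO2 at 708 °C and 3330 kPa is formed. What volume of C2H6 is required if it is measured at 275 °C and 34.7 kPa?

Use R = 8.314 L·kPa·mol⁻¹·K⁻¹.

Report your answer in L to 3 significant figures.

n(CO2) = PV/RT = (3330 × 284) / (8.314 × 981.15) = 115.9 mol
n(C2H6) = (2/4) × 115.9 = 57.95 mol
V = nRT/P = 57.95 × 8.314 × 548.15 / 34.7 = 7611 L

7610 L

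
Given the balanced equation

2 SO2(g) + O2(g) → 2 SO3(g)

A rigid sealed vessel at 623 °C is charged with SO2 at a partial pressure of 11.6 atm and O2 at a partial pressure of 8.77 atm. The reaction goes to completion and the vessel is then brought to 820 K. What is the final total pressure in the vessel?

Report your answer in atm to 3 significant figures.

At constant V, partial pressures at 623 °C are proportional to moles, so apply stoichiometry directly to pressures.
P(O2) required for 11.6 atm of SO2 = (1/2) × 11.6 = 5.800 atm; available 8.77 atm, so SO2 is limiting.
P(O2) remaining = 8.77 − (1/2) × 11.6 = 2.970 atm
P(gaseous products) = (2)/2 × 11.6 = 11.60 atm
P_total at 623 °C = 2.970 + 11.60 = 14.57 atm
Scaling to 820 K: P = 14.57 × 820/896.15 = 13.33 atm

13.3 atm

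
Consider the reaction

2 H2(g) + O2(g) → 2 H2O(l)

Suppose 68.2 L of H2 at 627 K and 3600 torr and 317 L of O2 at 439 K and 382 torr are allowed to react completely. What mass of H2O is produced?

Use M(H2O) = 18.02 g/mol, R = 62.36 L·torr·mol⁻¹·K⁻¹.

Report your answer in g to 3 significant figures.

113 g

n(H2) = PV/RT = (3600 × 68.2) / (62.36 × 627) = 6.279 mol
n(O2) = PV/RT = (382 × 317) / (62.36 × 439) = 4.423 mol
For 6.279 mol H2, stoichiometry requires (1/2) × 6.279 = 3.139 mol O2; 4.423 mol is available, so H2 is limiting.
n(H2O) = (2/2) × 6.279 = 6.279 mol
m(H2O) = 6.279 × 18.02 = 113.1 g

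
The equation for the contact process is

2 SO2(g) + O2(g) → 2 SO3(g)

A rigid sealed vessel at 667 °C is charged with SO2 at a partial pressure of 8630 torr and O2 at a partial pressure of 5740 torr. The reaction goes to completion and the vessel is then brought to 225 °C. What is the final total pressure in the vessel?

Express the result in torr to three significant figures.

5330 torr

At constant V, partial pressures at 667 °C are proportional to moles, so apply stoichiometry directly to pressures.
P(O2) required for 8630 torr of SO2 = (1/2) × 8630 = 4315 torr; available 5740 torr, so SO2 is limiting.
P(O2) remaining = 5740 − (1/2) × 8630 = 1425 torr
P(gaseous products) = (2)/2 × 8630 = 8630 torr
P_total at 667 °C = 1425 + 8630 = 10060 torr
Scaling to 225 °C: P = 10060 × 498.15/940.15 = 5330 torr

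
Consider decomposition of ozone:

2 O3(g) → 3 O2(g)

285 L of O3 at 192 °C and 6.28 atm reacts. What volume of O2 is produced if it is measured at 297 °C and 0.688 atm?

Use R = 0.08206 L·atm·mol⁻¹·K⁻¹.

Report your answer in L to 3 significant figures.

n(O3) = PV/RT = (6.28 × 285) / (0.08206 × 465.15) = 46.89 mol
n(O2) = (3/2) × 46.89 = 70.34 mol
V = nRT/P = 70.34 × 0.08206 × 570.15 / 0.688 = 4783 L

4780 L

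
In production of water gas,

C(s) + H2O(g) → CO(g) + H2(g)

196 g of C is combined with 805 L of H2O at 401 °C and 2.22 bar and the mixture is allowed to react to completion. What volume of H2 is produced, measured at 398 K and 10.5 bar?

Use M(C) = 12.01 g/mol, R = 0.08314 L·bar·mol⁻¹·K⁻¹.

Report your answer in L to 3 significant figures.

51.4 L

n(C) = 196 / 12.01 = 16.32 mol
n(H2O) = PV/RT = (2.22 × 805) / (0.08314 × 674.15) = 31.88 mol
For 16.32 mol C, stoichiometry requires (1/1) × 16.32 = 16.32 mol H2O; 31.88 mol is available, so C is limiting.
n(H2) = (1/1) × 16.32 = 16.32 mol
V(H2) = nRT/P = 16.32 × 0.08314 × 398 / 10.5 = 51.43 L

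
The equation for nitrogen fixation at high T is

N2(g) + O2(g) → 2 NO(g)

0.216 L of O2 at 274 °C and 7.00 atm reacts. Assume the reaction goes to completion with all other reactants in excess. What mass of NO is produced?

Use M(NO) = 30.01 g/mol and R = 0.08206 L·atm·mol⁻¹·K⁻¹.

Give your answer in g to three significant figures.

n(O2) = PV/RT = (7.00 × 0.216) / (0.08206 × 547.15) = 0.03368 mol
n(NO) = (2/1) × 0.03368 = 0.06736 mol
m(NO) = 0.06736 × 30.01 = 2.021 g

2.02 g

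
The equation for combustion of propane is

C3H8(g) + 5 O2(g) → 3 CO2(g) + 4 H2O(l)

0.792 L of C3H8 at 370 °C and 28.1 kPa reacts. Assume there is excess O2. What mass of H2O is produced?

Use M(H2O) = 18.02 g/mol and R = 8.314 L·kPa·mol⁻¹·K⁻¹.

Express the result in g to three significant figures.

n(C3H8) = PV/RT = (28.1 × 0.792) / (8.314 × 643.15) = 0.004162 mol
n(H2O) = (4/1) × 0.004162 = 0.01665 mol
m(H2O) = 0.01665 × 18.02 = 0.3000 g

0.300 g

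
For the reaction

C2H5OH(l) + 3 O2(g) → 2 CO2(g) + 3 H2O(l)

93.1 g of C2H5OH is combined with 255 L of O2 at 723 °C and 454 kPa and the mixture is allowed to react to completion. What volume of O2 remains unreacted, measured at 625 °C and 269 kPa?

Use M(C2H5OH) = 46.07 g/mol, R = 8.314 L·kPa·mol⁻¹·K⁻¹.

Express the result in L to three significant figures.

220 L

n(C2H5OH) = 93.1 / 46.07 = 2.021 mol
n(O2) = PV/RT = (454 × 255) / (8.314 × 996.15) = 13.98 mol
For 2.021 mol C2H5OH, stoichiometry requires (3/1) × 2.021 = 6.063 mol O2; 13.98 mol is available, so C2H5OH is limiting.
n(O2) consumed = (3/1) × 2.021 = 6.063 mol; remaining = 13.98 − 6.063 = 7.917 mol
V(O2) = nRT/P = 7.917 × 8.314 × 898.15 / 269 = 219.8 L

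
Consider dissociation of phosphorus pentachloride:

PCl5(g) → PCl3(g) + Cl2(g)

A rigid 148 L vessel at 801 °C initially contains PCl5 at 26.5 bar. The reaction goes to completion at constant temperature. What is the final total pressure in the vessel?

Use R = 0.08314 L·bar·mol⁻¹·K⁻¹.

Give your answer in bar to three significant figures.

53.0 bar

At constant T and V, P ∝ n(gas): 1 mol gas → 2 mol gas.
P_final = (2/1) × 26.5 = 53.00 bar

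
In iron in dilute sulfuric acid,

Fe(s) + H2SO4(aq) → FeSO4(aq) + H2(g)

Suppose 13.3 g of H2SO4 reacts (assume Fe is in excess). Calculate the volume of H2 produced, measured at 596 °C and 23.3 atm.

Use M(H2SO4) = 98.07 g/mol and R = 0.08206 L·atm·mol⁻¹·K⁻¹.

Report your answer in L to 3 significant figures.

0.415 L

n(H2SO4) = 13.30 / 98.07 = 0.1356 mol
n(H2) = (1/1) × 0.1356 = 0.1356 mol
V = nRT/P = 0.1356 × 0.08206 × 869.15 / 23.3 = 0.4151 L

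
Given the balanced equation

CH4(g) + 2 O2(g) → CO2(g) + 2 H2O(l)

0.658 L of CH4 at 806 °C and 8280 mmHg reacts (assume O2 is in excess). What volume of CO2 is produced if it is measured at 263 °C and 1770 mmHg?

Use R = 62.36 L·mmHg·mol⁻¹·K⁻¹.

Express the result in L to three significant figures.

1.53 L

n(CH4) = PV/RT = (8280 × 0.658) / (62.36 × 1079.15) = 0.08096 mol
n(CO2) = (1/1) × 0.08096 = 0.08096 mol
V = nRT/P = 0.08096 × 62.36 × 536.15 / 1770 = 1.529 L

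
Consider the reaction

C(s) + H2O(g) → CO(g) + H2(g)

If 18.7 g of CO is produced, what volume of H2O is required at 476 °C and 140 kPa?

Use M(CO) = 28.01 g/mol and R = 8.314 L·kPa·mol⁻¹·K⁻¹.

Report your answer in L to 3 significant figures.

29.7 L

n(CO) = 18.70 / 28.01 = 0.6676 mol
n(H2O) = (1/1) × 0.6676 = 0.6676 mol
V = nRT/P = 0.6676 × 8.314 × 749.15 / 140 = 29.70 L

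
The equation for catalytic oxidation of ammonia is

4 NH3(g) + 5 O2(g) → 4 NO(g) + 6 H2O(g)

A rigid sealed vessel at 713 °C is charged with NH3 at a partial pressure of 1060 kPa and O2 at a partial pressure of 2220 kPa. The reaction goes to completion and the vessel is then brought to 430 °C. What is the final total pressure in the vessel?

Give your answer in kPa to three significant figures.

With V and T fixed, P_i ∝ n_i, so the mole ratios apply directly to partial pressures at 713 °C.
P(O2) required for 1060 kPa of NH3 = (5/4) × 1060 = 1325 kPa; available 2220 kPa, so NH3 is limiting.
P(O2) remaining = 2220 − (5/4) × 1060 = 895.0 kPa
P(gaseous products) = (4+6)/4 × 1060 = 2650 kPa
P_total at 713 °C = 895.0 + 2650 = 3545 kPa
Scaling to 430 °C: P = 3545 × 703.15/986.15 = 2528 kPa

2530 kPa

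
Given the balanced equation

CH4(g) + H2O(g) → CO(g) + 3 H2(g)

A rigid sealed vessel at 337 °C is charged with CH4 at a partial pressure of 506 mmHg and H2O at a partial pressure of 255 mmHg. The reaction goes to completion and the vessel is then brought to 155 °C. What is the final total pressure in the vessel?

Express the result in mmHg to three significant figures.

Because the vessel is rigid and T is held at 337 °C, work the stoichiometry in partial pressures (P_i = n_iRT/V).
P(H2O) required for 506 mmHg of CH4 = (1/1) × 506 = 506.0 mmHg; available 255 mmHg, so H2O is limiting.
P(CH4) remaining = 506 − (1/1) × 255 = 251.0 mmHg
P(gaseous products) = (1+3)/1 × 255 = 1020 mmHg
P_total at 337 °C = 251.0 + 1020 = 1271 mmHg
Scaling to 155 °C: P = 1271 × 428.15/610.15 = 891.9 mmHg

892 mmHg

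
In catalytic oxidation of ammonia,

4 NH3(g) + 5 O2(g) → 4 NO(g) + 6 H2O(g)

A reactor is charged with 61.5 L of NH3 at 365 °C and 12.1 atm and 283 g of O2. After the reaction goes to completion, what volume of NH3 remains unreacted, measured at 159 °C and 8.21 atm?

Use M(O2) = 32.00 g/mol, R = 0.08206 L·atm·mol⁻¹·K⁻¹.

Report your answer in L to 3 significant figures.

n(NH3) = PV/RT = (12.1 × 61.5) / (0.08206 × 638.15) = 14.21 mol
n(O2) = 283 / 32.00 = 8.844 mol
For 14.21 mol NH3, stoichiometry requires (5/4) × 14.21 = 17.76 mol O2; 8.844 mol is available, so O2 is limiting.
n(NH3) consumed = (4/5) × 8.844 = 7.075 mol; remaining = 14.21 − 7.075 = 7.135 mol
V(NH3) = nRT/P = 7.135 × 0.08206 × 432.15 / 8.21 = 30.82 L

30.8 L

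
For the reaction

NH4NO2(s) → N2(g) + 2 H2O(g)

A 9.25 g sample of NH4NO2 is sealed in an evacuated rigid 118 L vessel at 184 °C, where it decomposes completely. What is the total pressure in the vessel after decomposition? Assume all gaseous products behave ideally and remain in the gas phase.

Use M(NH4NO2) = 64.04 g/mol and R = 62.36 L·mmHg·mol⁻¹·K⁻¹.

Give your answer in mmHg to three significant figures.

n(NH4NO2) = 9.25 / 64.04 = 0.1444 mol
n(gas produced) = (3/1) × 0.1444 = 0.4332 mol
P = nRT/V = 0.4332 × 62.36 × 457.15 / 118 = 104.7 mmHg

105 mmHg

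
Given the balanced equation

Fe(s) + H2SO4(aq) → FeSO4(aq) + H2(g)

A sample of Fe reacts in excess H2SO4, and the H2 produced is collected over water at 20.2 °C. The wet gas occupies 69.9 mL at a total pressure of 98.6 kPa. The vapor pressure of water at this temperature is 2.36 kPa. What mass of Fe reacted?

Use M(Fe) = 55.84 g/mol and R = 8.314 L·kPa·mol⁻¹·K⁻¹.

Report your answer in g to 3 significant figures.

0.154 g

P(H2) = 98.6 − 2.36 = 96.24 kPa
n(H2) = PV/RT = (96.24 × 0.06990) / (8.314 × 293.35) = 0.002758 mol
n(Fe) = (1/1) × 0.002758 = 0.002758 mol
m(Fe) = 0.002758 × 55.84 = 0.1540 g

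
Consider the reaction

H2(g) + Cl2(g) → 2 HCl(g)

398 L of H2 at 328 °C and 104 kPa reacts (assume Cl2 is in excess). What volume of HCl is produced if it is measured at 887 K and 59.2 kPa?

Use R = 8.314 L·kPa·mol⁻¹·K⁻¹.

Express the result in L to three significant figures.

2060 L

n(H2) = PV/RT = (104 × 398) / (8.314 × 601.15) = 8.282 mol
n(HCl) = (2/1) × 8.282 = 16.56 mol
V = nRT/P = 16.56 × 8.314 × 887 / 59.2 = 2063 L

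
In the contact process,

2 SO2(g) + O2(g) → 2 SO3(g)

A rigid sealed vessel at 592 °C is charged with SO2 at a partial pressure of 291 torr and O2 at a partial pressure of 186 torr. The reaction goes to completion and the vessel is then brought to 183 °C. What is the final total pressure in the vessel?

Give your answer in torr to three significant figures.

At constant V, partial pressures at 592 °C are proportional to moles, so apply stoichiometry directly to pressures.
P(O2) required for 291 torr of SO2 = (1/2) × 291 = 145.5 torr; available 186 torr, so SO2 is limiting.
P(O2) remaining = 186 − (1/2) × 291 = 40.50 torr
P(gaseous products) = (2)/2 × 291 = 291.0 torr
P_total at 592 °C = 40.50 + 291.0 = 331.5 torr
Scaling to 183 °C: P = 331.5 × 456.15/865.15 = 174.8 torr

175 torr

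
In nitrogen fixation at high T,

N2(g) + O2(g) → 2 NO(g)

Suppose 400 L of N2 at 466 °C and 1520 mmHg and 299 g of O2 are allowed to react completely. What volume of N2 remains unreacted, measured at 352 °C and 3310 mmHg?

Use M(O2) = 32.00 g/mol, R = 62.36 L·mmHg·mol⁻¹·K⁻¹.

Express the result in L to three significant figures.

45.3 L

n(N2) = PV/RT = (1520 × 400) / (62.36 × 739.15) = 13.19 mol
n(O2) = 299 / 32.00 = 9.344 mol
For 13.19 mol N2, stoichiometry requires (1/1) × 13.19 = 13.19 mol O2; 9.344 mol is available, so O2 is limiting.
n(N2) consumed = (1/1) × 9.344 = 9.344 mol; remaining = 13.19 − 9.344 = 3.846 mol
V(N2) = nRT/P = 3.846 × 62.36 × 625.15 / 3310 = 45.30 L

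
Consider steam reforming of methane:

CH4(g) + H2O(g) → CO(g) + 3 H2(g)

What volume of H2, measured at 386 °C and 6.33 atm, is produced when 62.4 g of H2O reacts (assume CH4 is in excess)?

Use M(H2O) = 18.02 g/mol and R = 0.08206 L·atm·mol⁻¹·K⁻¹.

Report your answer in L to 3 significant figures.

88.8 L

n(H2O) = 62.40 / 18.02 = 3.463 mol
n(H2) = (3/1) × 3.463 = 10.39 mol
V = nRT/P = 10.39 × 0.08206 × 659.15 / 6.33 = 88.78 L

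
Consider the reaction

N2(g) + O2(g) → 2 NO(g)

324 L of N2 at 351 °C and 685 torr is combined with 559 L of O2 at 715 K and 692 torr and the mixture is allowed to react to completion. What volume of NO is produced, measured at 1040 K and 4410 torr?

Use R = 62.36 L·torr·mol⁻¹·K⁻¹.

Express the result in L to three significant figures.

168 L

n(N2) = PV/RT = (685 × 324) / (62.36 × 624.15) = 5.702 mol
n(O2) = PV/RT = (692 × 559) / (62.36 × 715) = 8.676 mol
For 5.702 mol N2, stoichiometry requires (1/1) × 5.702 = 5.702 mol O2; 8.676 mol is available, so N2 is limiting.
n(NO) = (2/1) × 5.702 = 11.40 mol
V(NO) = nRT/P = 11.40 × 62.36 × 1040 / 4410 = 167.7 L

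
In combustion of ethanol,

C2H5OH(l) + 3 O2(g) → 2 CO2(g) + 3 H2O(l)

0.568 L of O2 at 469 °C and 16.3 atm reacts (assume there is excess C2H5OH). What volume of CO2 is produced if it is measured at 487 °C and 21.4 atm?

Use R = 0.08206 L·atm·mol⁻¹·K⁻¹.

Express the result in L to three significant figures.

n(O2) = PV/RT = (16.3 × 0.568) / (0.08206 × 742.15) = 0.1520 mol
n(CO2) = (2/3) × 0.1520 = 0.1013 mol
V = nRT/P = 0.1013 × 0.08206 × 760.15 / 21.4 = 0.2953 L

0.295 L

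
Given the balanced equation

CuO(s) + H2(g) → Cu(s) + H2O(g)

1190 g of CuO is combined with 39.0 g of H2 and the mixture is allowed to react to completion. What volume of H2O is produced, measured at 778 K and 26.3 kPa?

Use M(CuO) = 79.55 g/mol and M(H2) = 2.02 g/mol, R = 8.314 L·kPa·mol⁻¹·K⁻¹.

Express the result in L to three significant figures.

n(CuO) = 1190 / 79.55 = 14.96 mol
n(H2) = 39.0 / 2.02 = 19.31 mol
For 14.96 mol CuO, stoichiometry requires (1/1) × 14.96 = 14.96 mol H2; 19.31 mol is available, so CuO is limiting.
n(H2O) = (1/1) × 14.96 = 14.96 mol
V(H2O) = nRT/P = 14.96 × 8.314 × 778 / 26.3 = 3679 L

3680 L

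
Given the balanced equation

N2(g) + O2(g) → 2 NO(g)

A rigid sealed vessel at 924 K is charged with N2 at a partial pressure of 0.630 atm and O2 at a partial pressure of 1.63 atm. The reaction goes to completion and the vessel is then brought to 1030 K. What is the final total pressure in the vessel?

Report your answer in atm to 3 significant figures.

2.52 atm

With V and T fixed, P_i ∝ n_i, so the mole ratios apply directly to partial pressures at 924 K.
P(O2) required for 0.630 atm of N2 = (1/1) × 0.630 = 0.6300 atm; available 1.63 atm, so N2 is limiting.
P(O2) remaining = 1.63 − (1/1) × 0.630 = 1.000 atm
P(gaseous products) = (2)/1 × 0.630 = 1.260 atm
P_total at 924 K = 1.000 + 1.260 = 2.260 atm
Scaling to 1030 K: P = 2.260 × 1030/924 = 2.519 atm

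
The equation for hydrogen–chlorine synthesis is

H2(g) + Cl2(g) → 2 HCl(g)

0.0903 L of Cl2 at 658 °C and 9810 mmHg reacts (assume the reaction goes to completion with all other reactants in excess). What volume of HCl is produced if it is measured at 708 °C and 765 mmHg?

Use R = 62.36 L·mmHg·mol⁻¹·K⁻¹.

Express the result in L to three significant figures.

2.44 L

n(Cl2) = PV/RT = (9810 × 0.0903) / (62.36 × 931.15) = 0.01526 mol
n(HCl) = (2/1) × 0.01526 = 0.03052 mol
V = nRT/P = 0.03052 × 62.36 × 981.15 / 765 = 2.441 L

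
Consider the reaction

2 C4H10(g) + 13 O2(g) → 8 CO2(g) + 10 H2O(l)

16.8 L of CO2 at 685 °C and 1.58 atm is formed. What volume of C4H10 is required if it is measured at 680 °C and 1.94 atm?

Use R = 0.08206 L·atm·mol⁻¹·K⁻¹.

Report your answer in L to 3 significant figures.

3.40 L

n(CO2) = PV/RT = (1.58 × 16.8) / (0.08206 × 958.15) = 0.3376 mol
n(C4H10) = (2/8) × 0.3376 = 0.08440 mol
V = nRT/P = 0.08440 × 0.08206 × 953.15 / 1.94 = 3.403 L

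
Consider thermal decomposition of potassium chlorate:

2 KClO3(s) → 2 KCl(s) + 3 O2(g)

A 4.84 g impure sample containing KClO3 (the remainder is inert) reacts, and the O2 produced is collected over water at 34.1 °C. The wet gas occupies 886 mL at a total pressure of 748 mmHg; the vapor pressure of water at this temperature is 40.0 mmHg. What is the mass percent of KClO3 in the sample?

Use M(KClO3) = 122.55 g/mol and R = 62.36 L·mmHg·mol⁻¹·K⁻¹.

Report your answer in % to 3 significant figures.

P(O2) = 748 − 40.0 = 708.0 mmHg
n(O2) = PV/RT = (708.0 × 0.8860) / (62.36 × 307.25) = 0.03274 mol
n(KClO3) = (2/3) × 0.03274 = 0.02183 mol
m(KClO3) = 0.02183 × 122.55 = 2.675 g
%KClO3 = 2.675 / 4.84 × 100 = 55.27%

55.3 %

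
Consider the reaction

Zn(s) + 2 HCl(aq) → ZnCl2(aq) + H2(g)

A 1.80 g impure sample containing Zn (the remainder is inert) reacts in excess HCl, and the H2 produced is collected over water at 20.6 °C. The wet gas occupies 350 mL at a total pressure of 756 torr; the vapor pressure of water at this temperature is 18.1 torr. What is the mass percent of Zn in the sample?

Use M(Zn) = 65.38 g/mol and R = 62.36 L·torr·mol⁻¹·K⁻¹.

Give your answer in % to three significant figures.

P(H2) = 756 − 18.1 = 737.9 torr
n(H2) = PV/RT = (737.9 × 0.3500) / (62.36 × 293.75) = 0.01410 mol
n(Zn) = (1/1) × 0.01410 = 0.01410 mol
m(Zn) = 0.01410 × 65.38 = 0.9219 g
%Zn = 0.9219 / 1.80 × 100 = 51.22%

51.2 %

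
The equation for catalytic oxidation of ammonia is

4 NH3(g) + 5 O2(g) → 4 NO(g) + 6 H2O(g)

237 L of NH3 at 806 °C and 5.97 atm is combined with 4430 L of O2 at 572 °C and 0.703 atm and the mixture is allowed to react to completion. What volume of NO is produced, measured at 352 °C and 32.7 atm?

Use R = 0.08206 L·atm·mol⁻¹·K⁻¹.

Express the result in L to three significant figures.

25.1 L

n(NH3) = PV/RT = (5.97 × 237) / (0.08206 × 1079.15) = 15.98 mol
n(O2) = PV/RT = (0.703 × 4430) / (0.08206 × 845.15) = 44.90 mol
For 15.98 mol NH3, stoichiometry requires (5/4) × 15.98 = 19.98 mol O2; 44.90 mol is available, so NH3 is limiting.
n(NO) = (4/4) × 15.98 = 15.98 mol
V(NO) = nRT/P = 15.98 × 0.08206 × 625.15 / 32.7 = 25.07 L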